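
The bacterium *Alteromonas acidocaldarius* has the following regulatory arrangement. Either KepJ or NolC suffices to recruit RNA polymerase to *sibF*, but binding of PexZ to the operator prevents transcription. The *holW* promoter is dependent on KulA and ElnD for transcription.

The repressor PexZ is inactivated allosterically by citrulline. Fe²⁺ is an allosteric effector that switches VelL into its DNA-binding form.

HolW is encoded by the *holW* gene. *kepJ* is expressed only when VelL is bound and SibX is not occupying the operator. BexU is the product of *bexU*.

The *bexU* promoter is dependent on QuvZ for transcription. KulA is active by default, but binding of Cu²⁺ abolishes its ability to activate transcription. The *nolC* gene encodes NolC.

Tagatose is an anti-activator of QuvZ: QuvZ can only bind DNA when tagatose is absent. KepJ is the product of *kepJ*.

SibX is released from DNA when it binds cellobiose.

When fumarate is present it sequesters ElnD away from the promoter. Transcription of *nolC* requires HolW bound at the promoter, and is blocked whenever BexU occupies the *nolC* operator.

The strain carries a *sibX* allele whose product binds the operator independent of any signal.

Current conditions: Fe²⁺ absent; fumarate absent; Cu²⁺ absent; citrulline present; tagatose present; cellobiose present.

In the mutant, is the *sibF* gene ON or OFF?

ON

SibX is constitutively active in this strain.
Fe²⁺ is absent, so VelL is inactive.
With repressor SibX bound, *kepJ* is not transcribed.
So KepJ is not produced.
Citrulline is present, so PexZ is inactive.
Cu²⁺ is absent, so KulA is active.
Fumarate is absent, so ElnD is active.
No repressor is bound and KulA and ElnD are active, so *holW* is transcribed.
So HolW is produced and active.
Tagatose is present, so QuvZ is inactive.
Required activator QuvZ is absent, so *bexU* is not transcribed.
So BexU is not produced.
No repressor is bound and HolW is active, so *nolC* is transcribed.
So NolC is produced and active.
Activator NolC is present, so *sibF* is transcribed.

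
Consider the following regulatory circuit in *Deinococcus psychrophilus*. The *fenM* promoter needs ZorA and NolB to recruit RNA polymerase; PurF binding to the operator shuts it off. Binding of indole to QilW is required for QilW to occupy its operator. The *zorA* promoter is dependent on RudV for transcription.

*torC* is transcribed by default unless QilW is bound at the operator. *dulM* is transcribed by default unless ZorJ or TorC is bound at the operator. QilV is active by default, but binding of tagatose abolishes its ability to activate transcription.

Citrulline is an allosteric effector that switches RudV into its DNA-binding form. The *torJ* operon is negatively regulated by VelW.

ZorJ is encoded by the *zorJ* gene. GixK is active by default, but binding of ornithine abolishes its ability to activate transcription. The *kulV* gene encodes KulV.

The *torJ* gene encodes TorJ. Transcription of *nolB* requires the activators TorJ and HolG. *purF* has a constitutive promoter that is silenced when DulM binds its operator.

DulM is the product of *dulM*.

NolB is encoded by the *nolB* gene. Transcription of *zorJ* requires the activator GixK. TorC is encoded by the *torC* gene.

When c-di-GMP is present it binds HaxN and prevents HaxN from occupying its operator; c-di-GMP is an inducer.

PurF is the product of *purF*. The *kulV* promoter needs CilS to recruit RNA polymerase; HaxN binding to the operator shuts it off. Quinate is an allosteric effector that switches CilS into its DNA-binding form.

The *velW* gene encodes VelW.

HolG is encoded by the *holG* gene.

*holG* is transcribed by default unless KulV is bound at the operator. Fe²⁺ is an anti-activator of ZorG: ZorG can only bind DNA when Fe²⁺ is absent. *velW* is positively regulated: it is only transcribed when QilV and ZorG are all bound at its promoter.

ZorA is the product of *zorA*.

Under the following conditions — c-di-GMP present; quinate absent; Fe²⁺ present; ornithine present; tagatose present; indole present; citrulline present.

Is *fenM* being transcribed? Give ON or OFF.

Citrulline is present, so RudV is active.
No repressor is bound and RudV is active, so *zorA* is transcribed.
So ZorA is produced and active.
Ornithine is present, so GixK is inactive.
Required activator GixK is absent, so *zorJ* is not transcribed.
So ZorJ is not produced.
Indole is present, so QilW is active.
With repressor QilW bound, *torC* is not transcribed.
So TorC is not produced.
With no repressor bound, *dulM* is transcribed.
So DulM is produced and active.
With repressor DulM bound, *purF* is not transcribed.
So PurF is not produced.
Tagatose is present, so QilV is inactive.
Fe²⁺ is present, so ZorG is inactive.
Required activator QilV is absent, so *velW* is not transcribed.
So VelW is not produced.
With no repressor bound, *torJ* is transcribed.
So TorJ is produced and active.
Quinate is absent, so CilS is inactive.
c-di-GMP is present, so HaxN is inactive.
Required activator CilS is absent, so *kulV* is not transcribed.
So KulV is not produced.
With no repressor bound, *holG* is transcribed.
So HolG is produced and active.
No repressor is bound and TorJ and HolG are active, so *nolB* is transcribed.
So NolB is produced and active.
No repressor is bound and ZorA and NolB are active, so *fenM* is transcribed.

ON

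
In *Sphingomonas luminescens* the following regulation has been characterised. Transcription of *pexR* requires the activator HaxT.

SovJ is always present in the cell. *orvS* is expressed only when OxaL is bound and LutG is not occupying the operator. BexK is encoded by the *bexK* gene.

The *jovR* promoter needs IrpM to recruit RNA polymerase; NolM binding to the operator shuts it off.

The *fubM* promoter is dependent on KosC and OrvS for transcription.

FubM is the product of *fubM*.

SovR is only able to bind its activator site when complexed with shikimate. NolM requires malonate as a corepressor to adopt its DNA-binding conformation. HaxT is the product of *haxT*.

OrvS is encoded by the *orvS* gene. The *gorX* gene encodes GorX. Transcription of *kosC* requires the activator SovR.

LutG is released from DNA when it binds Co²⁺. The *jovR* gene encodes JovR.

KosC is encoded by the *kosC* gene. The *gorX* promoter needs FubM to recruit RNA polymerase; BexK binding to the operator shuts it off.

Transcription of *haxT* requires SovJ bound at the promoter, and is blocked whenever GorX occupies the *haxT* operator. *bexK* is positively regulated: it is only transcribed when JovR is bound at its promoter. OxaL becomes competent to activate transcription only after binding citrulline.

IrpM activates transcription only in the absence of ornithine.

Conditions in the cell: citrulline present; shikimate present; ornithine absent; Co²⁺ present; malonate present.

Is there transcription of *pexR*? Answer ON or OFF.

Ornithine is absent, so IrpM is active.
Malonate is present, so NolM is active.
With repressor NolM bound, *jovR* is not transcribed.
So JovR is not produced.
Required activator JovR is absent, so *bexK* is not transcribed.
So BexK is not produced.
Shikimate is present, so SovR is active.
No repressor is bound and SovR is active, so *kosC* is transcribed.
So KosC is produced and active.
Co²⁺ is present, so LutG is inactive.
Citrulline is present, so OxaL is active.
No repressor is bound and OxaL is active, so *orvS* is transcribed.
So OrvS is produced and active.
No repressor is bound and KosC and OrvS are active, so *fubM* is transcribed.
So FubM is produced and active.
No repressor is bound and FubM is active, so *gorX* is transcribed.
So GorX is produced and active.
SovJ is produced constitutively and is active.
With repressor GorX bound, *haxT* is not transcribed.
So HaxT is not produced.
Required activator HaxT is absent, so *pexR* is not transcribed.

OFF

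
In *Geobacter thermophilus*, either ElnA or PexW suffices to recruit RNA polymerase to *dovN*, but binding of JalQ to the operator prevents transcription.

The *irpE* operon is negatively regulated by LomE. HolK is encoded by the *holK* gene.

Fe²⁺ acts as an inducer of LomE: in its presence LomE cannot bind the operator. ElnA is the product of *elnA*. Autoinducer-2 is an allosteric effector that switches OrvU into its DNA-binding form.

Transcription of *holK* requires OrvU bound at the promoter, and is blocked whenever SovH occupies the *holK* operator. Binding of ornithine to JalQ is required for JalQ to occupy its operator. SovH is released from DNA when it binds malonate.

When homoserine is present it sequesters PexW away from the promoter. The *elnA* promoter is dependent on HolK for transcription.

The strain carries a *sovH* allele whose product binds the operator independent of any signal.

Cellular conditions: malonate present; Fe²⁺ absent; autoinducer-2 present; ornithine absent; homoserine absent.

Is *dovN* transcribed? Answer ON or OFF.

Ornithine is absent, so JalQ is inactive.
SovH is constitutively active in this strain.
Autoinducer-2 is present, so OrvU is active.
With repressor SovH bound, *holK* is not transcribed.
So HolK is not produced.
Required activator HolK is absent, so *elnA* is not transcribed.
So ElnA is not produced.
Homoserine is absent, so PexW is active.
Activator PexW is present, so *dovN* is transcribed.

ON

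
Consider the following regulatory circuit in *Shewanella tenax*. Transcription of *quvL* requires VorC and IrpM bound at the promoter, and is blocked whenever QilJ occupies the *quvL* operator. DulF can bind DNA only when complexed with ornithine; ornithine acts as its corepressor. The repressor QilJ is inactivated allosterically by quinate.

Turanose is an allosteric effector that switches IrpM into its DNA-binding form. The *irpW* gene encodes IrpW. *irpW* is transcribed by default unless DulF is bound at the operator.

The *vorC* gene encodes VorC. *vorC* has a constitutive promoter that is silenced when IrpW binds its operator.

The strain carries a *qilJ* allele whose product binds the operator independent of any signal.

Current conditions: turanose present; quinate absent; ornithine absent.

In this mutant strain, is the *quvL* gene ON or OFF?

OFF

Ornithine is absent, so DulF is inactive.
With no repressor bound, *irpW* is transcribed.
So IrpW is produced and active.
With repressor IrpW bound, *vorC* is not transcribed.
So VorC is not produced.
QilJ is constitutively active in this strain.
Turanose is present, so IrpM is active.
With repressor QilJ bound, *quvL* is not transcribed.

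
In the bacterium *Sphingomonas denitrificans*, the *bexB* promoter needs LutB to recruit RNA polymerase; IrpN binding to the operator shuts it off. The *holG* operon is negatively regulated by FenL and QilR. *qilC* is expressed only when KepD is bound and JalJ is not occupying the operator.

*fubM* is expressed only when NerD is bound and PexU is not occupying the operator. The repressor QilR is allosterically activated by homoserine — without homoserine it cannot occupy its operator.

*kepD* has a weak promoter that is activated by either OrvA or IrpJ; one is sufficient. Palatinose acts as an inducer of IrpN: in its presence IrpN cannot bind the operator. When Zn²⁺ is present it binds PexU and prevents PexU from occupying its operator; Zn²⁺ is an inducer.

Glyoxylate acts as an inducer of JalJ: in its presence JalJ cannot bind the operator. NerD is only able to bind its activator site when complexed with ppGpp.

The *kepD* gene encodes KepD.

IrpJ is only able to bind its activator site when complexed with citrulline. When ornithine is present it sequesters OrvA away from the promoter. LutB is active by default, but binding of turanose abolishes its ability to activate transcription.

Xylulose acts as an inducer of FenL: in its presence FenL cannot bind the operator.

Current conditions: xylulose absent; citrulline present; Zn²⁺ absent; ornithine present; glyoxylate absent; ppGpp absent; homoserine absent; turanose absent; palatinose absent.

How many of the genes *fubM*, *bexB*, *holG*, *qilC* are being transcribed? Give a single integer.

0

Zn²⁺ is absent, so PexU is active.
ppGpp is absent, so NerD is inactive.
With repressor PexU bound, *fubM* is not transcribed.
→ *fubM* is OFF.
Turanose is absent, so LutB is active.
Palatinose is absent, so IrpN is active.
With repressor IrpN bound, *bexB* is not transcribed.
→ *bexB* is OFF.
Xylulose is absent, so FenL is active.
Homoserine is absent, so QilR is inactive.
With repressor FenL bound, *holG* is not transcribed.
→ *holG* is OFF.
Ornithine is present, so OrvA is inactive.
Citrulline is present, so IrpJ is active.
Activator IrpJ is present, so *kepD* is transcribed.
So KepD is produced and active.
Glyoxylate is absent, so JalJ is active.
With repressor JalJ bound, *qilC* is not transcribed.
→ *qilC* is OFF.
0 of the 4 genes are transcribed.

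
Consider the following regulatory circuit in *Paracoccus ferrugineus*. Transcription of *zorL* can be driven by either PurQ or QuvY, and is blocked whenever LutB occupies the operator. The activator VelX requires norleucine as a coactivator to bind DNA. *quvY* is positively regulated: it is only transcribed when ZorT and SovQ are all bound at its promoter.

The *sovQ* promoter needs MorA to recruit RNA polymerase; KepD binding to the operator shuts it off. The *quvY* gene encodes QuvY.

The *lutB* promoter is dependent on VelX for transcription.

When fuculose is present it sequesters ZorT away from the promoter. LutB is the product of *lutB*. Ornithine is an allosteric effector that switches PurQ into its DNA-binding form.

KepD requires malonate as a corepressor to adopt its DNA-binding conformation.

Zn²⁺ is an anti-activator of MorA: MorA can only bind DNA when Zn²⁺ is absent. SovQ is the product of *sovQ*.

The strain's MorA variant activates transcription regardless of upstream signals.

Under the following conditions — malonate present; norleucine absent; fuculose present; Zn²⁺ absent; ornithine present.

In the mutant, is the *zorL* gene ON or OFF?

Ornithine is present, so PurQ is active.
Norleucine is absent, so VelX is inactive.
Required activator VelX is absent, so *lutB* is not transcribed.
So LutB is not produced.
Fuculose is present, so ZorT is inactive.
MorA is constitutively active in this strain.
Malonate is present, so KepD is active.
With repressor KepD bound, *sovQ* is not transcribed.
So SovQ is not produced.
Required activator ZorT is absent, so *quvY* is not transcribed.
So QuvY is not produced.
Activator PurQ is present, so *zorL* is transcribed.

ON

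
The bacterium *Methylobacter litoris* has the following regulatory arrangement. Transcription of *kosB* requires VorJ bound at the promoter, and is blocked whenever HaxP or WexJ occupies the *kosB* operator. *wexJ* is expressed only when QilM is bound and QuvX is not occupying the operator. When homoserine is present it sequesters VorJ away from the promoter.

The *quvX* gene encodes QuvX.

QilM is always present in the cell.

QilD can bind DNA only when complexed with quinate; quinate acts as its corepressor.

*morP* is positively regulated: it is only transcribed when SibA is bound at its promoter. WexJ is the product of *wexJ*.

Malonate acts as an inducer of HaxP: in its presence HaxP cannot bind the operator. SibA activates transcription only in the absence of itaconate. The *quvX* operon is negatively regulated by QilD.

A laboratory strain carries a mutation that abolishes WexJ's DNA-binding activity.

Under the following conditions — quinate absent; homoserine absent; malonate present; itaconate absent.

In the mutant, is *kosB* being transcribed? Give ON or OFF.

ON

Malonate is present, so HaxP is inactive.
WexJ is non-functional in this strain, so it has no effect.
Homoserine is absent, so VorJ is active.
No repressor is bound and VorJ is active, so *kosB* is transcribed.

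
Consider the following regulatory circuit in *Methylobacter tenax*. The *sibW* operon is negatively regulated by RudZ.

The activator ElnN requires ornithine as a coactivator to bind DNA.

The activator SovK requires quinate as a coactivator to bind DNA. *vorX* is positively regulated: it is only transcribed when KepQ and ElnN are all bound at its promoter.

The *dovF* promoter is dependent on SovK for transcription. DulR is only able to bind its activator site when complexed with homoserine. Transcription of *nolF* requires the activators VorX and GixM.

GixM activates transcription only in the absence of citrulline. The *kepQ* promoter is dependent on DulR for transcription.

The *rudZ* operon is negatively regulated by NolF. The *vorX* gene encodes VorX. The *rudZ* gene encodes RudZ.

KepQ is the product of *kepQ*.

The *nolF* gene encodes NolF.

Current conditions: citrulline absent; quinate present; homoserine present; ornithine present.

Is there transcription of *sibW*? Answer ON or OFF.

Homoserine is present, so DulR is active.
No repressor is bound and DulR is active, so *kepQ* is transcribed.
So KepQ is produced and active.
Ornithine is present, so ElnN is active.
No repressor is bound and KepQ and ElnN are active, so *vorX* is transcribed.
So VorX is produced and active.
Citrulline is absent, so GixM is active.
No repressor is bound and VorX and GixM are active, so *nolF* is transcribed.
So NolF is produced and active.
With repressor NolF bound, *rudZ* is not transcribed.
So RudZ is not produced.
With no repressor bound, *sibW* is transcribed.

ON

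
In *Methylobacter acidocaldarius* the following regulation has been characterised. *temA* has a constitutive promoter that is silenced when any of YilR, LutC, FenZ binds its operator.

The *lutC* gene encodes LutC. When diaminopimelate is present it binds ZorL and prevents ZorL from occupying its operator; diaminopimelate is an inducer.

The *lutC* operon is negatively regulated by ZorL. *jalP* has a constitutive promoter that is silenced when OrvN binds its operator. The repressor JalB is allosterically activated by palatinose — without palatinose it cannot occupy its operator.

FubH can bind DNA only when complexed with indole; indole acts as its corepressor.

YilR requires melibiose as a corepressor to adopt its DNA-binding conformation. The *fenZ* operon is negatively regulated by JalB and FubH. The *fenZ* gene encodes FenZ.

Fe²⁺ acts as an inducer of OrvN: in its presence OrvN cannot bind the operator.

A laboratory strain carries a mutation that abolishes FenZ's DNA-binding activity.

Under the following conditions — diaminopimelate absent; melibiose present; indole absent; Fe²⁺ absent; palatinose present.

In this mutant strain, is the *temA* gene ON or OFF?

Melibiose is present, so YilR is active.
Diaminopimelate is absent, so ZorL is active.
With repressor ZorL bound, *lutC* is not transcribed.
So LutC is not produced.
FenZ is non-functional in this strain, so it has no effect.
With repressor YilR bound, *temA* is not transcribed.

OFF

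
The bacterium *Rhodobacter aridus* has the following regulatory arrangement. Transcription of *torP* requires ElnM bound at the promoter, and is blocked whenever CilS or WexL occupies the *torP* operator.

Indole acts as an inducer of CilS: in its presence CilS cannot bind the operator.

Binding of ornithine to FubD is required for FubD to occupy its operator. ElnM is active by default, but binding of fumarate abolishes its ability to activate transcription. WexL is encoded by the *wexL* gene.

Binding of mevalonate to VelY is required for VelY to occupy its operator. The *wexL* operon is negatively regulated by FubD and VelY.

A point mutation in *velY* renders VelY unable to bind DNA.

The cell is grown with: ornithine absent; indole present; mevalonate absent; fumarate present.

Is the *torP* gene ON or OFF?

OFF

Indole is present, so CilS is inactive.
Fumarate is present, so ElnM is inactive.
Ornithine is absent, so FubD is inactive.
VelY is non-functional in this strain, so it has no effect.
With no repressor bound, *wexL* is transcribed.
So WexL is produced and active.
With repressor WexL bound, *torP* is not transcribed.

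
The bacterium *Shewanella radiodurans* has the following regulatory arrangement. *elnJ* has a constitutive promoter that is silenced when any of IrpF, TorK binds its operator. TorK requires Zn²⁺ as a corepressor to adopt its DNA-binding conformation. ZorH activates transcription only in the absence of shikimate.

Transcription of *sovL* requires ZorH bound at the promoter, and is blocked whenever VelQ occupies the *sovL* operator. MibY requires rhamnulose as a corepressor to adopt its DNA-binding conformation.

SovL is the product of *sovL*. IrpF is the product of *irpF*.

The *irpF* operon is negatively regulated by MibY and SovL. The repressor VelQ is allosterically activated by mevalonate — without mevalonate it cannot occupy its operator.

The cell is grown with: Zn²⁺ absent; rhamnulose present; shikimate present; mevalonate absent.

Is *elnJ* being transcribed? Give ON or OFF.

Rhamnulose is present, so MibY is active.
Mevalonate is absent, so VelQ is inactive.
Shikimate is present, so ZorH is inactive.
Required activator ZorH is absent, so *sovL* is not transcribed.
So SovL is not produced.
With repressor MibY bound, *irpF* is not transcribed.
So IrpF is not produced.
Zn²⁺ is absent, so TorK is inactive.
With no repressor bound, *elnJ* is transcribed.

ON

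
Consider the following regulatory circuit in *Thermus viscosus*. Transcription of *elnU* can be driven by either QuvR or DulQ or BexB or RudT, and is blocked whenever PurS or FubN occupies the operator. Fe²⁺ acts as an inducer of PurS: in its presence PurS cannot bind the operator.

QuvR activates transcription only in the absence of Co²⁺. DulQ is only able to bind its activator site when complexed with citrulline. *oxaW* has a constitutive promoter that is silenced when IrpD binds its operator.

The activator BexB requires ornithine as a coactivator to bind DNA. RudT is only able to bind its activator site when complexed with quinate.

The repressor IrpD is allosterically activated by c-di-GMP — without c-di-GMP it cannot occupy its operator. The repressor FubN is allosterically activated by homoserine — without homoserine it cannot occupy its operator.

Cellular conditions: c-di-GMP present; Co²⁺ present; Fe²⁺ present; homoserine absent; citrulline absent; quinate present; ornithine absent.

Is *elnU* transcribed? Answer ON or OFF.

Co²⁺ is present, so QuvR is inactive.
Fe²⁺ is present, so PurS is inactive.
Citrulline is absent, so DulQ is inactive.
Ornithine is absent, so BexB is inactive.
Quinate is present, so RudT is active.
Homoserine is absent, so FubN is inactive.
Activator RudT is present, so *elnU* is transcribed.

ON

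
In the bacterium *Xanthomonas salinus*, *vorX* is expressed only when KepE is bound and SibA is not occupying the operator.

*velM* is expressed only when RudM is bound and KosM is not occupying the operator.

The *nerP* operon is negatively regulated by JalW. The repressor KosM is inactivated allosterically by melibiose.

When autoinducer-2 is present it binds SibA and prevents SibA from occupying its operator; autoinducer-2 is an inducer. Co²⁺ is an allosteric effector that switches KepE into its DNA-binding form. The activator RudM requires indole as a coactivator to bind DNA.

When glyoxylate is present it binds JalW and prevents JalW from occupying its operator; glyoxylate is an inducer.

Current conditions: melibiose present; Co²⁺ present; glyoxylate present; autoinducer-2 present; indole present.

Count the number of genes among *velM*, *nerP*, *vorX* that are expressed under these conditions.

Melibiose is present, so KosM is inactive.
Indole is present, so RudM is active.
No repressor is bound and RudM is active, so *velM* is transcribed.
→ *velM* is ON.
Glyoxylate is present, so JalW is inactive.
With no repressor bound, *nerP* is transcribed.
→ *nerP* is ON.
Co²⁺ is present, so KepE is active.
Autoinducer-2 is present, so SibA is inactive.
No repressor is bound and KepE is active, so *vorX* is transcribed.
→ *vorX* is ON.
3 of the 3 genes are transcribed.

3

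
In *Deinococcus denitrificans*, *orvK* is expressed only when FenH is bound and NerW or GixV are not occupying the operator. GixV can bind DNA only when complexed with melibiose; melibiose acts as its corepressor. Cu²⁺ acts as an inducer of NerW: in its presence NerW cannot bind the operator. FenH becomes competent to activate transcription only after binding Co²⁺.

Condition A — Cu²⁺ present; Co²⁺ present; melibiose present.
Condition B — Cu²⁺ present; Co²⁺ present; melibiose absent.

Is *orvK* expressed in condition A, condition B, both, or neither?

B only

Condition A:
Cu²⁺ is present, so NerW is inactive.
Co²⁺ is present, so FenH is active.
Melibiose is present, so GixV is active.
With repressor GixV bound, *orvK* is not transcribed.
→ *orvK* is OFF in A.
Condition B:
Cu²⁺ is present, so NerW is inactive.
Co²⁺ is present, so FenH is active.
Melibiose is absent, so GixV is inactive.
No repressor is bound and FenH is active, so *orvK* is transcribed.
→ *orvK* is ON in B.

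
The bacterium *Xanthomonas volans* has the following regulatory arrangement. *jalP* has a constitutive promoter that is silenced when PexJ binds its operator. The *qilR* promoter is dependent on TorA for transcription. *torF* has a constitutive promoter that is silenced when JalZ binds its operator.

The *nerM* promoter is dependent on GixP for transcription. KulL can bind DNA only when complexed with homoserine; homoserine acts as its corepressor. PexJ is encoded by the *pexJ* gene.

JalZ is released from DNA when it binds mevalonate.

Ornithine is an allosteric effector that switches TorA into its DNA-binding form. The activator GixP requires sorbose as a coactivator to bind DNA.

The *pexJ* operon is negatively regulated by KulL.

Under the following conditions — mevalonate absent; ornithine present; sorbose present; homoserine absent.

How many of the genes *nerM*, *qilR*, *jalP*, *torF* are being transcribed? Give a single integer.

Sorbose is present, so GixP is active.
No repressor is bound and GixP is active, so *nerM* is transcribed.
→ *nerM* is ON.
Ornithine is present, so TorA is active.
No repressor is bound and TorA is active, so *qilR* is transcribed.
→ *qilR* is ON.
Homoserine is absent, so KulL is inactive.
With no repressor bound, *pexJ* is transcribed.
So PexJ is produced and active.
With repressor PexJ bound, *jalP* is not transcribed.
→ *jalP* is OFF.
Mevalonate is absent, so JalZ is active.
With repressor JalZ bound, *torF* is not transcribed.
→ *torF* is OFF.
2 of the 4 genes are transcribed.

2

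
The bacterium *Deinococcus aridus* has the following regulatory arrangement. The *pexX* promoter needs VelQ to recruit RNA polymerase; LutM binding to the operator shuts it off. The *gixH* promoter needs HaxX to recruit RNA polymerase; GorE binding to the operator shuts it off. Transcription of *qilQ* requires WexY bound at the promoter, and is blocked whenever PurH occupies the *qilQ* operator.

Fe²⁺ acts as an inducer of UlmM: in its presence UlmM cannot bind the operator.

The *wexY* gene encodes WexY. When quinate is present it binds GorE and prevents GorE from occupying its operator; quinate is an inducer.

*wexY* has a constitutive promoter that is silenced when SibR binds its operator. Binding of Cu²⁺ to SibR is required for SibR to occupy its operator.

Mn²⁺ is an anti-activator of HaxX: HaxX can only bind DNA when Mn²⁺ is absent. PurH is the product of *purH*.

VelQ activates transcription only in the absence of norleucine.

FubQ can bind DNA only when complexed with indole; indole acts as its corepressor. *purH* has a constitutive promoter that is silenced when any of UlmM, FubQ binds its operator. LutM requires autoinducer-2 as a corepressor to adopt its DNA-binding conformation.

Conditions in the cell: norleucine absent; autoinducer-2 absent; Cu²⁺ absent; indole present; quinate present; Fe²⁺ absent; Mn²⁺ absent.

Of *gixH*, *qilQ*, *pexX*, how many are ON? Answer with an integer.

Mn²⁺ is absent, so HaxX is active.
Quinate is present, so GorE is inactive.
No repressor is bound and HaxX is active, so *gixH* is transcribed.
→ *gixH* is ON.
Fe²⁺ is absent, so UlmM is active.
Indole is present, so FubQ is active.
With repressor UlmM bound, *purH* is not transcribed.
So PurH is not produced.
Cu²⁺ is absent, so SibR is inactive.
With no repressor bound, *wexY* is transcribed.
So WexY is produced and active.
No repressor is bound and WexY is active, so *qilQ* is transcribed.
→ *qilQ* is ON.
Autoinducer-2 is absent, so LutM is inactive.
Norleucine is absent, so VelQ is active.
No repressor is bound and VelQ is active, so *pexX* is transcribed.
→ *pexX* is ON.
3 of the 3 genes are transcribed.

3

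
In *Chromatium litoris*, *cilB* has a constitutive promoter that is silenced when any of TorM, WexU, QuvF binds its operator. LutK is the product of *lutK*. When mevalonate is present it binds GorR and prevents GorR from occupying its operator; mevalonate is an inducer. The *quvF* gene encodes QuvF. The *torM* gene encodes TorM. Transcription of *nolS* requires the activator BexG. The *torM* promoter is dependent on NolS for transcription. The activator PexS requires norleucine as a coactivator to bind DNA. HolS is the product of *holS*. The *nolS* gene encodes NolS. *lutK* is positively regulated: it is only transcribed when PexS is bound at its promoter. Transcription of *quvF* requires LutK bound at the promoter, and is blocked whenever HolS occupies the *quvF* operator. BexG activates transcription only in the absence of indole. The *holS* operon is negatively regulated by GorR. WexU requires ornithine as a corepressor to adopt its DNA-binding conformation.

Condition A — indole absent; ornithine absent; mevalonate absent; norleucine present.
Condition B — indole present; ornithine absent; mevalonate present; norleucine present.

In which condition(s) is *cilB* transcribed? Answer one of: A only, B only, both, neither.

B only

Condition A:
Indole is absent, so BexG is active.
No repressor is bound and BexG is active, so *nolS* is transcribed.
So NolS is produced and active.
No repressor is bound and NolS is active, so *torM* is transcribed.
So TorM is produced and active.
Ornithine is absent, so WexU is inactive.
Mevalonate is absent, so GorR is active.
With repressor GorR bound, *holS* is not transcribed.
So HolS is not produced.
Norleucine is present, so PexS is active.
No repressor is bound and PexS is active, so *lutK* is transcribed.
So LutK is produced and active.
No repressor is bound and LutK is active, so *quvF* is transcribed.
So QuvF is produced and active.
With repressor TorM bound, *cilB* is not transcribed.
→ *cilB* is OFF in A.
Condition B:
Indole is present, so BexG is inactive.
Required activator BexG is absent, so *nolS* is not transcribed.
So NolS is not produced.
Required activator NolS is absent, so *torM* is not transcribed.
So TorM is not produced.
Ornithine is absent, so WexU is inactive.
Mevalonate is present, so GorR is inactive.
With no repressor bound, *holS* is transcribed.
So HolS is produced and active.
Norleucine is present, so PexS is active.
No repressor is bound and PexS is active, so *lutK* is transcribed.
So LutK is produced and active.
With repressor HolS bound, *quvF* is not transcribed.
So QuvF is not produced.
With no repressor bound, *cilB* is transcribed.
→ *cilB* is ON in B.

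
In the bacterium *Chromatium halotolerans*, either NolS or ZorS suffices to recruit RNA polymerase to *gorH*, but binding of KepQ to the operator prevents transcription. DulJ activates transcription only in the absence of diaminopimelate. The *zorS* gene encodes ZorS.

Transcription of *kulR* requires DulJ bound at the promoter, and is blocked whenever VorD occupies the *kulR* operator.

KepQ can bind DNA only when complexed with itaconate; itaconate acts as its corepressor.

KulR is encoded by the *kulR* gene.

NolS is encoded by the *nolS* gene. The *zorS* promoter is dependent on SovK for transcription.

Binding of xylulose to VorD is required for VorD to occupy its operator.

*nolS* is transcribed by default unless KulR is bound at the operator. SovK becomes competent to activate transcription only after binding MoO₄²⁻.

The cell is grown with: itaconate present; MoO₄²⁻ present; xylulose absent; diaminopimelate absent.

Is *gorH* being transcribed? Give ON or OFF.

Diaminopimelate is absent, so DulJ is active.
Xylulose is absent, so VorD is inactive.
No repressor is bound and DulJ is active, so *kulR* is transcribed.
So KulR is produced and active.
With repressor KulR bound, *nolS* is not transcribed.
So NolS is not produced.
MoO₄²⁻ is present, so SovK is active.
No repressor is bound and SovK is active, so *zorS* is transcribed.
So ZorS is produced and active.
Itaconate is present, so KepQ is active.
With repressor KepQ bound, *gorH* is not transcribed.

OFF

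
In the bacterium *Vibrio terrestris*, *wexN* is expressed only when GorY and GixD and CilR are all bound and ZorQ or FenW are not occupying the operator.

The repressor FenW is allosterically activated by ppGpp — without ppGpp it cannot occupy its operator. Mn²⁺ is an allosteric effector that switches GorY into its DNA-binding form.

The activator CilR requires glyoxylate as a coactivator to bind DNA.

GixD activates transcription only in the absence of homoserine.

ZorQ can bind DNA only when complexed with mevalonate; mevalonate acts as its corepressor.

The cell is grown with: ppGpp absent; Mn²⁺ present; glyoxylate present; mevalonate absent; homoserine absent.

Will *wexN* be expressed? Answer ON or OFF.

Mn²⁺ is present, so GorY is active.
Mevalonate is absent, so ZorQ is inactive.
ppGpp is absent, so FenW is inactive.
Homoserine is absent, so GixD is active.
Glyoxylate is present, so CilR is active.
No repressor is bound and GorY and GixD and CilR are active, so *wexN* is transcribed.

ON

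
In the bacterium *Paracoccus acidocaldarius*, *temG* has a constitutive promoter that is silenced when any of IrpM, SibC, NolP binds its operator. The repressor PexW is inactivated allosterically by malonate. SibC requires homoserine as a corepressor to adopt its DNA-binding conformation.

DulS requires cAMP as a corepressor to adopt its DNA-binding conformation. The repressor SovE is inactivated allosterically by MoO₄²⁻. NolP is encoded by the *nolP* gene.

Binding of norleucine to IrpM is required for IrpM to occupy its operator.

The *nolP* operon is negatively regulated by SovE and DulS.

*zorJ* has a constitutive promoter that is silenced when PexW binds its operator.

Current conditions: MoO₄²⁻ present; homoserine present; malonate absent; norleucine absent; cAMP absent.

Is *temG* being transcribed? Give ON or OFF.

OFF

Norleucine is absent, so IrpM is inactive.
Homoserine is present, so SibC is active.
MoO₄²⁻ is present, so SovE is inactive.
cAMP is absent, so DulS is inactive.
With no repressor bound, *nolP* is transcribed.
So NolP is produced and active.
With repressor SibC bound, *temG* is not transcribed.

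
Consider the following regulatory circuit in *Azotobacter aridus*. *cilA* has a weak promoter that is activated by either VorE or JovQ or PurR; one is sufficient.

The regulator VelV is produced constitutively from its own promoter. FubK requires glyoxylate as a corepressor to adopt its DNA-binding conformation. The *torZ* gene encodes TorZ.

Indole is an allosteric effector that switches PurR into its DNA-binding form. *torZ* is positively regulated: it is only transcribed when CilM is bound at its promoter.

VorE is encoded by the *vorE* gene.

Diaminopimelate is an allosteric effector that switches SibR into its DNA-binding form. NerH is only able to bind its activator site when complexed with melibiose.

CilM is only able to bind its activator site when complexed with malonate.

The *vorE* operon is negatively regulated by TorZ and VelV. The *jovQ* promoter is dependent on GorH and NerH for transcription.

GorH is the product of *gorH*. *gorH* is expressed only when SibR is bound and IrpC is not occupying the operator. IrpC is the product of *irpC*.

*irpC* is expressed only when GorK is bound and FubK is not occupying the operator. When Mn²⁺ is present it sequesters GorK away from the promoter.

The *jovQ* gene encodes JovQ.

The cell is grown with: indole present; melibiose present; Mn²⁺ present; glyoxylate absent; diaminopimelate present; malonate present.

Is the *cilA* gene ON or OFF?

Malonate is present, so CilM is active.
No repressor is bound and CilM is active, so *torZ* is transcribed.
So TorZ is produced and active.
VelV is produced constitutively and is active.
With repressor TorZ bound, *vorE* is not transcribed.
So VorE is not produced.
Diaminopimelate is present, so SibR is active.
Mn²⁺ is present, so GorK is inactive.
Glyoxylate is absent, so FubK is inactive.
Required activator GorK is absent, so *irpC* is not transcribed.
So IrpC is not produced.
No repressor is bound and SibR is active, so *gorH* is transcribed.
So GorH is produced and active.
Melibiose is present, so NerH is active.
No repressor is bound and GorH and NerH are active, so *jovQ* is transcribed.
So JovQ is produced and active.
Indole is present, so PurR is active.
Activator JovQ is present, so *cilA* is transcribed.

ON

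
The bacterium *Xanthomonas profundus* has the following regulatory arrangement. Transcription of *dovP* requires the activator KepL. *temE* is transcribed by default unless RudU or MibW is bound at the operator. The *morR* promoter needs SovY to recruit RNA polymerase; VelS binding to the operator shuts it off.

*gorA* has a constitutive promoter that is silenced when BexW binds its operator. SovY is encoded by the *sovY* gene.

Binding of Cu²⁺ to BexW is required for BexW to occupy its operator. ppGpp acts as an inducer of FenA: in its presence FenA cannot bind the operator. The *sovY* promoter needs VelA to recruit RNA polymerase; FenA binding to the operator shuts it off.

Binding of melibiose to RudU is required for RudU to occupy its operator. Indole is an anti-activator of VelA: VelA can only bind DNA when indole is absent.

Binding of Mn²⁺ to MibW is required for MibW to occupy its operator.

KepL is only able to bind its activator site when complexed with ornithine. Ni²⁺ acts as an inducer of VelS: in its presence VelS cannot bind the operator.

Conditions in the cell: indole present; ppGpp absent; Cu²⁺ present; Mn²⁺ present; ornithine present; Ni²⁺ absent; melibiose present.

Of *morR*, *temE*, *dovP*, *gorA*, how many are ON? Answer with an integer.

Ni²⁺ is absent, so VelS is active.
ppGpp is absent, so FenA is active.
Indole is present, so VelA is inactive.
With repressor FenA bound, *sovY* is not transcribed.
So SovY is not produced.
With repressor VelS bound, *morR* is not transcribed.
→ *morR* is OFF.
Melibiose is present, so RudU is active.
Mn²⁺ is present, so MibW is active.
With repressor RudU bound, *temE* is not transcribed.
→ *temE* is OFF.
Ornithine is present, so KepL is active.
No repressor is bound and KepL is active, so *dovP* is transcribed.
→ *dovP* is ON.
Cu²⁺ is present, so BexW is active.
With repressor BexW bound, *gorA* is not transcribed.
→ *gorA* is OFF.
1 of the 4 genes is transcribed.

1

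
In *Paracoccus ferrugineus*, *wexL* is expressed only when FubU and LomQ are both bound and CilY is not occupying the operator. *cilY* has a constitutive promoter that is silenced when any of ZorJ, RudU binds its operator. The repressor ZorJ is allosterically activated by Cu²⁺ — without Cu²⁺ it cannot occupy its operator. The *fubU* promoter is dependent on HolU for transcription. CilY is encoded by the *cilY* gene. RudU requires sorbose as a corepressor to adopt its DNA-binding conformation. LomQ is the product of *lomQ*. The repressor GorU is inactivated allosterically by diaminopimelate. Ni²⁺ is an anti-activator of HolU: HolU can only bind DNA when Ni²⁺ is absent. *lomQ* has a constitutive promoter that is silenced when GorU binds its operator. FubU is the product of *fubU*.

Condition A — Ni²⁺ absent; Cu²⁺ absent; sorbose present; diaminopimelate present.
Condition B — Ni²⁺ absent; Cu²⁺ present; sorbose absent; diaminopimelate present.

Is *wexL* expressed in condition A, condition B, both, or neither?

Condition A:
Ni²⁺ is absent, so HolU is active.
No repressor is bound and HolU is active, so *fubU* is transcribed.
So FubU is produced and active.
Cu²⁺ is absent, so ZorJ is inactive.
Sorbose is present, so RudU is active.
With repressor RudU bound, *cilY* is not transcribed.
So CilY is not produced.
Diaminopimelate is present, so GorU is inactive.
With no repressor bound, *lomQ* is transcribed.
So LomQ is produced and active.
No repressor is bound and FubU and LomQ are active, so *wexL* is transcribed.
→ *wexL* is ON in A.
Condition B:
Ni²⁺ is absent, so HolU is active.
No repressor is bound and HolU is active, so *fubU* is transcribed.
So FubU is produced and active.
Cu²⁺ is present, so ZorJ is active.
Sorbose is absent, so RudU is inactive.
With repressor ZorJ bound, *cilY* is not transcribed.
So CilY is not produced.
Diaminopimelate is present, so GorU is inactive.
With no repressor bound, *lomQ* is transcribed.
So LomQ is produced and active.
No repressor is bound and FubU and LomQ are active, so *wexL* is transcribed.
→ *wexL* is ON in B.

both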